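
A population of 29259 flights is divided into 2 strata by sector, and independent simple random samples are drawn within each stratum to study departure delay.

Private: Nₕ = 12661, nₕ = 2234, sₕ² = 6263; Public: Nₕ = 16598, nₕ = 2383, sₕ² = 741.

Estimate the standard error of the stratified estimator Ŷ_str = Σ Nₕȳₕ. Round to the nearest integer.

21059

Var(Ŷ_str) = Σₕ Nₕ²(1 − fₕ)sₕ²/nₕ.
Private: 12661²·(1 − 2234/12661)·6263/2234 = 3.7010643 × 10^8.
Public: 16598²·(1 − 2383/16598)·741/2383 = 7.3366329 × 10^7.
Sum = 4.4347276 × 10^8.
SE = √(4.4347276 × 10^8) = 21059.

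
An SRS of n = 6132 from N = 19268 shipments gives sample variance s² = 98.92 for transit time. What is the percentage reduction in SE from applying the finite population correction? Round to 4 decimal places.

f = n/N = 6132/19268 = 0.31824787.
SE_no-fpc = √(s²/n) = 0.1270109; SE_fpc = √((1−f)s²/n) = 0.10487072.
Ratio = √(1−f) = 0.82568283. Reduction = 100·(1 − 0.82568283) = 17.4317%.

17.4317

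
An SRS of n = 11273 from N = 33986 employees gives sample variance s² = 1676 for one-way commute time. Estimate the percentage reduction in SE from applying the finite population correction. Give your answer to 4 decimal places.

f = n/N = 11273/33986 = 0.33169540.
SE_no-fpc = √(s²/n) = 0.38558245; SE_fpc = √((1−f)s²/n) = 0.31521326.
Ratio = √(1−f) = 0.81749899. Reduction = 100·(1 − 0.81749899) = 18.2501%.

18.2501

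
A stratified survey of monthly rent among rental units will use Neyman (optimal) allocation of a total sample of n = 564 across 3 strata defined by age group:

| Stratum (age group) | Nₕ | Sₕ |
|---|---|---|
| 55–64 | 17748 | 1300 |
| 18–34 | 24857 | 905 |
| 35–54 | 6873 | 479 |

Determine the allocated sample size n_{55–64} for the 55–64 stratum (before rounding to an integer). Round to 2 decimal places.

266.33

Neyman allocation: nₕ = n·NₕSₕ / Σⱼ NⱼSⱼ.
Σ NⱼSⱼ = 17748·1300 + 24857·905 + 6873·479 = 4.8860152 × 10^7.
n_{55–64} = 564·17748·1300 / (4.8860152 × 10^7) = 266.33.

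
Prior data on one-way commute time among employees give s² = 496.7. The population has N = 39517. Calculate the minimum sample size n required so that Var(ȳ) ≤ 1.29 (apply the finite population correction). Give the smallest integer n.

382

Without fpc, n₀ = s²/D = 496.7/1.29 = 385.0388.
With fpc, (1 − n/N)·s²/n ≤ D requires n ≥ n₀/(1 + n₀/N) = 385.0388/(1 + 385.0388/39517) = 381.3233.
Rounding up, n = 382.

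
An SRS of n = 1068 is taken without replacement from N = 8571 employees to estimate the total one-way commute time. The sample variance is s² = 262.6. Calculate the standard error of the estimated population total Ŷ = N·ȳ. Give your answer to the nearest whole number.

3976

Var(Ŷ) = N²·Var(ȳ) = N²·(1 − n/N)·s²/n.
f = 1068/8571 = 0.12460623; Var(ȳ) = 0.87539377·262.6/1068 = 0.21524195.
Var(Ŷ) = 8571² · 0.21524195 = 1.5812113 × 10^7.
SE(Ŷ) = √(1.5812113 × 10^7) = 3976.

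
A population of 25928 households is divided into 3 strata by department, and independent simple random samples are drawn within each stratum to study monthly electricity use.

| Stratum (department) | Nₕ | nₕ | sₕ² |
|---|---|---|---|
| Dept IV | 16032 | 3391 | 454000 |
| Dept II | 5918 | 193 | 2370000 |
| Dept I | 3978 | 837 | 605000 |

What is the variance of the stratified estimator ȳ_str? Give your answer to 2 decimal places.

672.67

Var(ȳ_str) = Σₕ Wₕ²(1 − fₕ)sₕ²/nₕ with Wₕ = Nₕ/N, N = 25928.
Dept IV: Wₕ = 0.61832768; term = 0.61832768²·(1 − 0.21151447)·454000/3391 = 40.360744.
Dept II: Wₕ = 0.22824745; term = 0.22824745²·(1 − 0.03261237)·2370000/193 = 618.87573.
Dept I: Wₕ = 0.15342487; term = 0.15342487²·(1 − 0.21040724)·605000/837 = 13.434596.
Sum = 672.67107.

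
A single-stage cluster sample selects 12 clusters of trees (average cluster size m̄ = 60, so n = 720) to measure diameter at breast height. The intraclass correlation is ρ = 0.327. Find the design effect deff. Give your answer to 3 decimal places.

20.293

deff = 1 + (60 − 1)·0.327 = 1 + 19.293 = 20.293.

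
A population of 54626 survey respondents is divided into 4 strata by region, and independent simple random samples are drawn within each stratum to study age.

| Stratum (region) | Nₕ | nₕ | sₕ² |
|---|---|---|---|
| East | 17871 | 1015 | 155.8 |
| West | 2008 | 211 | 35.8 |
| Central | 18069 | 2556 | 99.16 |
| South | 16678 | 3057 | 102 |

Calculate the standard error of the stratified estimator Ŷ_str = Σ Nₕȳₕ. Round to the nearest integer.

Var(Ŷ_str) = Σₕ Nₕ²(1 − fₕ)sₕ²/nₕ.
East: 17871²·(1 − 1015/17871)·155.8/1015 = 4.6238612 × 10^7.
West: 2008²·(1 − 211/2008)·35.8/211 = 612226.83.
Central: 18069²·(1 − 2556/18069)·99.16/2556 = 1.0874407 × 10^7.
South: 16678²·(1 − 3057/16678)·102/3057 = 7.5797991 × 10^6.
Sum = 6.5305045 × 10^7.
SE = √(6.5305045 × 10^7) = 8081.

8081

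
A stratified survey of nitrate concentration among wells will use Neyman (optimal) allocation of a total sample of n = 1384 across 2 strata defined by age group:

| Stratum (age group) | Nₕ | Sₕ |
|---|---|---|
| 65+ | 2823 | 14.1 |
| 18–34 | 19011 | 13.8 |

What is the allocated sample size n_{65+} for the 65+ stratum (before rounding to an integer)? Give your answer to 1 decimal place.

Neyman allocation: nₕ = n·NₕSₕ / Σⱼ NⱼSⱼ.
Σ NⱼSⱼ = 2823·14.1 + 19011·13.8 = 302156.1.
n_{65+} = 1384·2823·14.1 / 302156.1 = 182.3.

182.3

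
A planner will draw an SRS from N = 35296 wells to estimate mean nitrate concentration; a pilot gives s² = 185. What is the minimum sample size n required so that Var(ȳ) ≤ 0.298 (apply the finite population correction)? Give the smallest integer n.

Without fpc, n₀ = s²/D = 185/0.298 = 620.8054.
With fpc, (1 − n/N)·s²/n ≤ D requires n ≥ n₀/(1 + n₀/N) = 620.8054/(1 + 620.8054/35296) = 610.0751.
Rounding up, n = 611.

611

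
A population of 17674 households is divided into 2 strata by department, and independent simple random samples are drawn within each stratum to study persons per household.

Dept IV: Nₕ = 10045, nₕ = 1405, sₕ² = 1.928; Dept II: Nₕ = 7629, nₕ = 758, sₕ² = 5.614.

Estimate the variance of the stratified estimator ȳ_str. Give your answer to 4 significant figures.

0.001624

Var(ȳ_str) = Σₕ Wₕ²(1 − fₕ)sₕ²/nₕ with Wₕ = Nₕ/N, N = 17674.
Dept IV: Wₕ = 0.56834899; term = 0.56834899²·(1 − 0.13987058)·1.928/1405 = 3.8126302 × 10^-4.
Dept II: Wₕ = 0.43165101; term = 0.43165101²·(1 − 0.09935771)·5.614/758 = 0.0012428567.
Sum = 0.0016241197.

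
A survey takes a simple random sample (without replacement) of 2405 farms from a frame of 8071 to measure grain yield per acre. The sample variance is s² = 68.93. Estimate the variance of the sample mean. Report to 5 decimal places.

0.02012

Under SRS without replacement, Var(ȳ) = (1 − f)·s²/n with f = n/N = 2405/8071 = 0.29798042.
Var(ȳ) = (1 − 0.29798042)·68.93/2405 = 0.70201958·0.028661123 = 0.020120669.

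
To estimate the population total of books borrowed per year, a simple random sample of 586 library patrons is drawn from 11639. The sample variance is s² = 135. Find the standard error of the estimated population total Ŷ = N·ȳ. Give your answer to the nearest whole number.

Var(Ŷ) = N²·Var(ȳ) = N²·(1 − n/N)·s²/n.
f = 586/11639 = 0.05034797; Var(ȳ) = 0.94965203·135/586 = 0.21877649.
Var(Ŷ) = 11639² · 0.21877649 = 2.9636846 × 10^7.
SE(Ŷ) = √(2.9636846 × 10^7) = 5444.

5444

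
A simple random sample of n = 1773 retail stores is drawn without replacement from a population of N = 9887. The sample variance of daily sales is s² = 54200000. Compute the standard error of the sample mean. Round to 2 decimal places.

158.39

Under SRS without replacement, Var(ȳ) = (1 − f)·s²/n with f = n/N = 1773/9887 = 0.17932639.
Var(ȳ) = (1 − 0.17932639)·54200000/1773 = 0.82067361·30569.656 = 25087.71.
SE(ȳ) = √(25087.71) = 158.39.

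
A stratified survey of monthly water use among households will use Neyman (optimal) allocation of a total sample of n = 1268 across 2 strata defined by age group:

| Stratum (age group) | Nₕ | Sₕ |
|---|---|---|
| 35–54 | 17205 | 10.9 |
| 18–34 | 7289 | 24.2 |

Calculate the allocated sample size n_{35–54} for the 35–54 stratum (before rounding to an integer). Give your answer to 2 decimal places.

653.41

Neyman allocation: nₕ = n·NₕSₕ / Σⱼ NⱼSⱼ.
Σ NⱼSⱼ = 17205·10.9 + 7289·24.2 = 363928.3.
n_{35–54} = 1268·17205·10.9 / 363928.3 = 653.41.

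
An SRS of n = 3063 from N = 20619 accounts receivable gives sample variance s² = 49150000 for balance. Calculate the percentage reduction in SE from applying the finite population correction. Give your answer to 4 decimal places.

f = n/N = 3063/20619 = 0.14855231.
SE_no-fpc = √(s²/n) = 126.67423; SE_fpc = √((1−f)s²/n) = 116.88728.
Ratio = √(1−f) = 0.92273923. Reduction = 100·(1 − 0.92273923) = 7.7261%.

7.7261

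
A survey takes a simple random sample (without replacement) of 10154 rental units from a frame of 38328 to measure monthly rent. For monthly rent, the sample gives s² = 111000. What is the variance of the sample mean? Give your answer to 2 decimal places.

8.04

Under SRS without replacement, Var(ȳ) = (1 − f)·s²/n with f = n/N = 10154/38328 = 0.26492382.
Var(ȳ) = (1 − 0.26492382)·111000/10154 = 0.73507618·10.931653 = 8.0355974.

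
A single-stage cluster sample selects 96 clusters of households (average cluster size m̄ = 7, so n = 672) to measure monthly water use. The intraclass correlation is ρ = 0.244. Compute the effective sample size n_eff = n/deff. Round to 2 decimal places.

272.73

deff = 1 + (7 − 1)·0.244 = 1 + 1.464 = 2.464.
n_eff = 672 / 2.464 = 272.73.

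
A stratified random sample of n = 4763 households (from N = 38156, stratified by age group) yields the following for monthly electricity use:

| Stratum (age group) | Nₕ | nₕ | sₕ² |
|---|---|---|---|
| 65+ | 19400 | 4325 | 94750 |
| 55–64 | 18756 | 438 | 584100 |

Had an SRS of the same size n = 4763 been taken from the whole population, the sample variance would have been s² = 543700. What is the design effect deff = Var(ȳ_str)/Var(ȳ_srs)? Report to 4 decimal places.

3.1942

Var(ȳ_str) = Σ Wₕ²(1−fₕ)sₕ²/nₕ with Wₕ = Nₕ/38156:
  65+: (19400/38156)²·(1−4325/19400)·94750/4325 = 4.4007478
  55–64: (18756/38156)²·(1−438/18756)·584100/438 = 314.70649
  → Var(ȳ_str) = 319.10724.
Var(ȳ_srs) = (1 − 4763/38156)·543700/4763 = 99.901348.
deff = 319.10724 / 99.901348 = 3.1942.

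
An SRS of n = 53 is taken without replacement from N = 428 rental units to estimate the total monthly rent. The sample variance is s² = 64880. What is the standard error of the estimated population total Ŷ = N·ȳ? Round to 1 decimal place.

Var(Ŷ) = N²·Var(ȳ) = N²·(1 − n/N)·s²/n.
f = 53/428 = 0.12383178; Var(ȳ) = 0.87616822·64880/53 = 1072.5622.
Var(Ŷ) = 428² · 1072.5622 = 1.9647623 × 10^8.
SE(Ŷ) = √(1.9647623 × 10^8) = 14017.0.

14017.0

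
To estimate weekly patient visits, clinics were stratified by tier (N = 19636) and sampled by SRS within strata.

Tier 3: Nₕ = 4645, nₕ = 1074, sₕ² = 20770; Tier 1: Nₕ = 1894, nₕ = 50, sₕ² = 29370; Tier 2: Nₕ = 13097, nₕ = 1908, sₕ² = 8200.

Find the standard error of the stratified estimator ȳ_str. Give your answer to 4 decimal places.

2.7904

Var(ȳ_str) = Σₕ Wₕ²(1 − fₕ)sₕ²/nₕ with Wₕ = Nₕ/N, N = 19636.
Tier 3: Wₕ = 0.23655531; term = 0.23655531²·(1 − 0.23121636)·20770/1074 = 0.83195864.
Tier 1: Wₕ = 0.09645549; term = 0.09645549²·(1 − 0.02639916)·29370/50 = 5.3207002.
Tier 2: Wₕ = 0.66698920; term = 0.66698920²·(1 − 0.14568222)·8200/1908 = 1.6333999.
Sum = 7.7860587.
SE = √(7.7860587) = 2.7904.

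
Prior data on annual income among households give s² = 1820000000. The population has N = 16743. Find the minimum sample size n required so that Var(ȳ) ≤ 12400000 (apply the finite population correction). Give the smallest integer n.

146

Without fpc, n₀ = s²/D = 1820000000/12400000 = 146.7742.
With fpc, (1 − n/N)·s²/n ≤ D requires n ≥ n₀/(1 + n₀/N) = 146.7742/(1 + 146.7742/16743) = 145.4987.
Rounding up, n = 146.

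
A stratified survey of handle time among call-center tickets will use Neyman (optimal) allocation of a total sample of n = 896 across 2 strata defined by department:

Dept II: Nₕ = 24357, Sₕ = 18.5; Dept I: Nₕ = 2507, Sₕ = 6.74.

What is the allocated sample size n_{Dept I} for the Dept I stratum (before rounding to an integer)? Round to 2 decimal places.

32.38

Neyman allocation: nₕ = n·NₕSₕ / Σⱼ NⱼSⱼ.
Σ NⱼSⱼ = 24357·18.5 + 2507·6.74 = 467501.68.
n_{Dept I} = 896·2507·6.74 / 467501.68 = 32.38.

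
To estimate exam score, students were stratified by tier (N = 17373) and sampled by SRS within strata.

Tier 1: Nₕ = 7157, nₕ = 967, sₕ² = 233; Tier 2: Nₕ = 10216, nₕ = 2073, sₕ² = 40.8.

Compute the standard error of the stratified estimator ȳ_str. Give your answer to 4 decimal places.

Var(ȳ_str) = Σₕ Wₕ²(1 − fₕ)sₕ²/nₕ with Wₕ = Nₕ/N, N = 17373.
Tier 1: Wₕ = 0.41196109; term = 0.41196109²·(1 − 0.13511248)·233/967 = 0.035367265.
Tier 2: Wₕ = 0.58803891; term = 0.58803891²·(1 − 0.20291699)·40.8/2073 = 0.0054247102.
Sum = 0.040791975.
SE = √(0.040791975) = 0.2020.

0.2020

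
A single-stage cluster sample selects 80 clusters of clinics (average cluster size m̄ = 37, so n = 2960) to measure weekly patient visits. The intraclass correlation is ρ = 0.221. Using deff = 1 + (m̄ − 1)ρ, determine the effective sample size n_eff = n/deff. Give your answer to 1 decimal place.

deff = 1 + (37 − 1)·0.221 = 1 + 7.956 = 8.956.
n_eff = 2960 / 8.956 = 330.5.

330.5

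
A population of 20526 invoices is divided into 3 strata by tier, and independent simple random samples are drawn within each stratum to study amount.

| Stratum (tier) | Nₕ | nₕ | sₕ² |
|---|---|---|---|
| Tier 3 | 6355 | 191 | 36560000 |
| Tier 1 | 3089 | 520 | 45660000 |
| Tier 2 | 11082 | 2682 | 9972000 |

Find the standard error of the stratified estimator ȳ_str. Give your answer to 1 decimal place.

142.4

Var(ȳ_str) = Σₕ Wₕ²(1 − fₕ)sₕ²/nₕ with Wₕ = Nₕ/N, N = 20526.
Tier 3: Wₕ = 0.30960733; term = 0.30960733²·(1 − 0.03005507)·36560000/191 = 17796.818.
Tier 1: Wₕ = 0.15049206; term = 0.15049206²·(1 − 0.16833927)·45660000/520 = 1653.8874.
Tier 2: Wₕ = 0.53990061; term = 0.53990061²·(1 − 0.24201408)·9972000/2682 = 821.50891.
Sum = 20272.214.
SE = √(20272.214) = 142.4.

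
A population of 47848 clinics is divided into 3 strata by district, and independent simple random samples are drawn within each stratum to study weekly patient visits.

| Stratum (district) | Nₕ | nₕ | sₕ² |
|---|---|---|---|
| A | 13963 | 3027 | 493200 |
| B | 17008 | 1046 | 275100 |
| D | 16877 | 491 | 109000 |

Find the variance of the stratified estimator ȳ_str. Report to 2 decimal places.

68.87

Var(ȳ_str) = Σₕ Wₕ²(1 − fₕ)sₕ²/nₕ with Wₕ = Nₕ/N, N = 47848.
A: Wₕ = 0.29181993; term = 0.29181993²·(1 − 0.21678722)·493200/3027 = 10.867266.
B: Wₕ = 0.35545895; term = 0.35545895²·(1 − 0.06150047)·275100/1046 = 31.186877.
D: Wₕ = 0.35272112; term = 0.35272112²·(1 − 0.02909285)·109000/491 = 26.815483.
Sum = 68.869626.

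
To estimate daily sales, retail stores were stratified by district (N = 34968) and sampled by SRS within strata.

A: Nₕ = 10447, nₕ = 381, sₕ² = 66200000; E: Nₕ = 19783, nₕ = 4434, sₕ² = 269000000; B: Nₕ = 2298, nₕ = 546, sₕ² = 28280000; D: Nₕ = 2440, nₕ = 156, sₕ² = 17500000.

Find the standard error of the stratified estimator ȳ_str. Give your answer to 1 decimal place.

Var(ȳ_str) = Σₕ Wₕ²(1 − fₕ)sₕ²/nₕ with Wₕ = Nₕ/N, N = 34968.
A: Wₕ = 0.29875887; term = 0.29875887²·(1 − 0.03646980)·66200000/381 = 14943.074.
E: Wₕ = 0.56574582; term = 0.56574582²·(1 − 0.22413183)·269000000/4434 = 15065.628.
B: Wₕ = 0.06571723; term = 0.06571723²·(1 − 0.23759791)·28280000/546 = 170.54119.
D: Wₕ = 0.06977808; term = 0.06977808²·(1 − 0.06393443)·17500000/156 = 511.2788.
Sum = 30690.522.
SE = √(30690.522) = 175.2.

175.2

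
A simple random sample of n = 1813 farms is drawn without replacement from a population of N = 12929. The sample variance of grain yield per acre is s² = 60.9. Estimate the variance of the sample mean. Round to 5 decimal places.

Under SRS without replacement, Var(ȳ) = (1 − f)·s²/n with f = n/N = 1813/12929 = 0.14022740.
Var(ȳ) = (1 − 0.14022740)·60.9/1813 = 0.85977260·0.033590734 = 0.028880392.

0.02888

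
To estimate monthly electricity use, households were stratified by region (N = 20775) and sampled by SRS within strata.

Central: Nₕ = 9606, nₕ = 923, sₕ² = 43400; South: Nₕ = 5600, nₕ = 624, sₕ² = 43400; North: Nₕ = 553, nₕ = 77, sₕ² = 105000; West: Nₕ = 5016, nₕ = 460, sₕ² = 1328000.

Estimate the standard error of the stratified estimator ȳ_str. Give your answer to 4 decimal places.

Var(ȳ_str) = Σₕ Wₕ²(1 − fₕ)sₕ²/nₕ with Wₕ = Nₕ/N, N = 20775.
Central: Wₕ = 0.46238267; term = 0.46238267²·(1 − 0.09608578)·43400/923 = 9.0869544.
South: Wₕ = 0.26955475; term = 0.26955475²·(1 − 0.11142857)·43400/624 = 4.4904666.
North: Wₕ = 0.02661853; term = 0.02661853²·(1 − 0.13924051)·105000/77 = 0.83166532.
West: Wₕ = 0.24144404; term = 0.24144404²·(1 − 0.09170654)·1328000/460 = 152.86196.
Sum = 167.27105.
SE = √(167.27105) = 12.9333.

12.9333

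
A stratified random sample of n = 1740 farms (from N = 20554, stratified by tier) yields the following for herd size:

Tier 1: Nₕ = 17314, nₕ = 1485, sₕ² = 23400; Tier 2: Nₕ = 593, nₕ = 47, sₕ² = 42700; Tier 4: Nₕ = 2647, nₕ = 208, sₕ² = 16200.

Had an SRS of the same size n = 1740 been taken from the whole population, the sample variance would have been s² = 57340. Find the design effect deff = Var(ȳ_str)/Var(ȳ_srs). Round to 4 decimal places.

0.4014

Var(ȳ_str) = Σ Wₕ²(1−fₕ)sₕ²/nₕ with Wₕ = Nₕ/20554:
  Tier 1: (17314/20554)²·(1−1485/17314)·23400/1485 = 10.222276
  Tier 2: (593/20554)²·(1−47/593)·42700/47 = 0.69628117
  Tier 4: (2647/20554)²·(1−208/2647)·16200/208 = 1.1902131
  → Var(ȳ_str) = 12.10877.
Var(ȳ_srs) = (1 − 1740/20554)·57340/1740 = 30.164298.
deff = 12.10877 / 30.164298 = 0.4014.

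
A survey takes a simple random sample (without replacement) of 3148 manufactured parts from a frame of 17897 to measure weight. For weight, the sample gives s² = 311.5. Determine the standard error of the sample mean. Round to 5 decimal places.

0.28556

Under SRS without replacement, Var(ȳ) = (1 − f)·s²/n with f = n/N = 3148/17897 = 0.17589540.
Var(ȳ) = (1 − 0.17589540)·311.5/3148 = 0.82410460·0.098951715 = 0.081546564.
SE(ȳ) = √(0.081546564) = 0.28556.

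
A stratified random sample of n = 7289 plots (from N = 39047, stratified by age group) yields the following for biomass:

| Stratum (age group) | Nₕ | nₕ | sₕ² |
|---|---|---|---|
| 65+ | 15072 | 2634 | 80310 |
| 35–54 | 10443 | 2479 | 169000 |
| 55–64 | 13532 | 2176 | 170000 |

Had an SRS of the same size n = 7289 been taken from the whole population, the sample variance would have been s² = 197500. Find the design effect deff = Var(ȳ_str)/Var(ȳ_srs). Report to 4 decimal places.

Var(ȳ_str) = Σ Wₕ²(1−fₕ)sₕ²/nₕ with Wₕ = Nₕ/39047:
  65+: (15072/39047)²·(1−2634/15072)·80310/2634 = 3.7488663
  35–54: (10443/39047)²·(1−2479/10443)·169000/2479 = 3.7187019
  55–64: (13532/39047)²·(1−2176/13532)·170000/2176 = 7.8741205
  → Var(ȳ_str) = 15.341689.
Var(ȳ_srs) = (1 − 7289/39047)·197500/7289 = 22.037617.
deff = 15.341689 / 22.037617 = 0.6962.

0.6962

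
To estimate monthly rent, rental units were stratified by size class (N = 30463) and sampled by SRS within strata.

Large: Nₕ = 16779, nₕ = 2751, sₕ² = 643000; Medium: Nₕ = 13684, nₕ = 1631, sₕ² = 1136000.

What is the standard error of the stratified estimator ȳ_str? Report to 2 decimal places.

Var(ȳ_str) = Σₕ Wₕ²(1 − fₕ)sₕ²/nₕ with Wₕ = Nₕ/N, N = 30463.
Large: Wₕ = 0.55079933; term = 0.55079933²·(1 − 0.16395494)·643000/2751 = 59.283915.
Medium: Wₕ = 0.44920067; term = 0.44920067²·(1 − 0.11919030)·1136000/1631 = 123.79048.
Sum = 183.0744.
SE = √(183.0744) = 13.53.

13.53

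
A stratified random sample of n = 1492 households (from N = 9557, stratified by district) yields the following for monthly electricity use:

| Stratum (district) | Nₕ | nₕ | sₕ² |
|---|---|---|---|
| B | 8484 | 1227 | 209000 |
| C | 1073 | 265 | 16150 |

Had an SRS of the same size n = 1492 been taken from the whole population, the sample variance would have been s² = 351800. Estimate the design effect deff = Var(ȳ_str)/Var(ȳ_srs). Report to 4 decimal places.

Var(ȳ_str) = Σ Wₕ²(1−fₕ)sₕ²/nₕ with Wₕ = Nₕ/9557:
  B: (8484/9557)²·(1−1227/8484)·209000/1227 = 114.81968
  C: (1073/9557)²·(1−265/1073)·16150/265 = 0.57848828
  → Var(ȳ_str) = 115.39817.
Var(ȳ_srs) = (1 − 1492/9557)·351800/1492 = 198.98017.
deff = 115.39817 / 198.98017 = 0.5799.

0.5799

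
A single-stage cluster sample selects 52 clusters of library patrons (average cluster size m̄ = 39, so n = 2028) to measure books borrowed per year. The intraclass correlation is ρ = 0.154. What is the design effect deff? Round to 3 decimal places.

6.852

deff = 1 + (39 − 1)·0.154 = 1 + 5.852 = 6.852.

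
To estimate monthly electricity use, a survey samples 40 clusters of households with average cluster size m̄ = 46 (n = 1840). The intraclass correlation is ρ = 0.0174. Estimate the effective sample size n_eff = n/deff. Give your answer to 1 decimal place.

deff = 1 + (46 − 1)·0.0174 = 1 + 0.783 = 1.783.
n_eff = 1840 / 1.783 = 1032.0.

1032.0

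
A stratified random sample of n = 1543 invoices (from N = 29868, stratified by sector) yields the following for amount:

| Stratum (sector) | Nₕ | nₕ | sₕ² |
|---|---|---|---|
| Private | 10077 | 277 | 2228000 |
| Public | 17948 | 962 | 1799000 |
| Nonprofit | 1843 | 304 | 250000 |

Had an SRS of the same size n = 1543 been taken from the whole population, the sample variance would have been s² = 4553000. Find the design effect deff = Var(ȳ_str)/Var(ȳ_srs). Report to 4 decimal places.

0.5475

Var(ȳ_str) = Σ Wₕ²(1−fₕ)sₕ²/nₕ with Wₕ = Nₕ/29868:
  Private: (10077/29868)²·(1−277/10077)·2228000/277 = 890.39039
  Public: (17948/29868)²·(1−962/17948)·1799000/962 = 639.07376
  Nonprofit: (1843/29868)²·(1−304/1843)·250000/304 = 2.6146773
  → Var(ȳ_str) = 1532.0788.
Var(ȳ_srs) = (1 − 1543/29868)·4553000/1543 = 2798.3079.
deff = 1532.0788 / 2798.3079 = 0.5475.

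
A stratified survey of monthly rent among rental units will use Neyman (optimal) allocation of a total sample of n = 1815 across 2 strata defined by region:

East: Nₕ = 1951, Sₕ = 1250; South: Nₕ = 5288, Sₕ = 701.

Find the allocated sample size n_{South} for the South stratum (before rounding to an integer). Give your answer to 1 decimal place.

Neyman allocation: nₕ = n·NₕSₕ / Σⱼ NⱼSⱼ.
Σ NⱼSⱼ = 1951·1250 + 5288·701 = 6.145638 × 10^6.
n_{South} = 1815·5288·701 / (6.145638 × 10^6) = 1094.8.

1094.8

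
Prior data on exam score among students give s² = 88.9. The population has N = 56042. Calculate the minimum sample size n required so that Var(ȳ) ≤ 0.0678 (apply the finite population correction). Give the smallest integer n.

Without fpc, n₀ = s²/D = 88.9/0.0678 = 1311.2094.
With fpc, (1 − n/N)·s²/n ≤ D requires n ≥ n₀/(1 + n₀/N) = 1311.2094/(1 + 1311.2094/56042) = 1281.2325.
Rounding up, n = 1282.

1282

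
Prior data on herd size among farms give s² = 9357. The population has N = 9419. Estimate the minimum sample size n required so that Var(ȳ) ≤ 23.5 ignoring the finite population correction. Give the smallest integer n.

399

Without fpc, n₀ = s²/D = 9357/23.5 = 398.1702.
Rounding up, n = 399.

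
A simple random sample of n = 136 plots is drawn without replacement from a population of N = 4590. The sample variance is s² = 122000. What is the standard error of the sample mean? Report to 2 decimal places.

29.50

Under SRS without replacement, Var(ȳ) = (1 − f)·s²/n with f = n/N = 136/4590 = 0.02962963.
Var(ȳ) = (1 − 0.02962963)·122000/136 = 0.97037037·897.05882 = 870.4793.
SE(ȳ) = √(870.4793) = 29.50.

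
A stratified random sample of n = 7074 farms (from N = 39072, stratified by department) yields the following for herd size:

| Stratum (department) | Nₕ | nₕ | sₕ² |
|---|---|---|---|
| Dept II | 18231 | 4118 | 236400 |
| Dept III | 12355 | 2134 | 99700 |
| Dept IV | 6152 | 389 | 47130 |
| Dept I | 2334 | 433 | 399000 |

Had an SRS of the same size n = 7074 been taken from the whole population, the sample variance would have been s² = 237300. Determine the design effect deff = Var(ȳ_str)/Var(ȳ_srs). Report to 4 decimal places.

0.6928

Var(ȳ_str) = Σ Wₕ²(1−fₕ)sₕ²/nₕ with Wₕ = Nₕ/39072:
  Dept II: (18231/39072)²·(1−4118/18231)·236400/4118 = 9.6751939
  Dept III: (12355/39072)²·(1−2134/12355)·99700/2134 = 3.8646093
  Dept IV: (6152/39072)²·(1−389/6152)·47130/389 = 2.813724
  Dept I: (2334/39072)²·(1−433/2334)·399000/433 = 2.678161
  → Var(ȳ_str) = 19.031688.
Var(ȳ_srs) = (1 − 7074/39072)·237300/7074 = 27.471974.
deff = 19.031688 / 27.471974 = 0.6928.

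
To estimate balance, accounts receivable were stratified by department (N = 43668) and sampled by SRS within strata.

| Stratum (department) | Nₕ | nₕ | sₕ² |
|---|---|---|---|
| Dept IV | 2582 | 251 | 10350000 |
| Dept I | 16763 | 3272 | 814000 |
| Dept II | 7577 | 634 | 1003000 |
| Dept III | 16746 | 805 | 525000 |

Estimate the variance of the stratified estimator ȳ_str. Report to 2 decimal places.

294.60

Var(ȳ_str) = Σₕ Wₕ²(1 − fₕ)sₕ²/nₕ with Wₕ = Nₕ/N, N = 43668.
Dept IV: Wₕ = 0.05912797; term = 0.05912797²·(1 − 0.09721146)·10350000/251 = 130.14831.
Dept I: Wₕ = 0.38387377; term = 0.38387377²·(1 − 0.19519179)·814000/3272 = 29.503966.
Dept II: Wₕ = 0.17351379; term = 0.17351379²·(1 − 0.08367428)·1003000/634 = 43.6445.
Dept III: Wₕ = 0.38348447; term = 0.38348447²·(1 − 0.04807118)·525000/805 = 91.298463.
Sum = 294.59524.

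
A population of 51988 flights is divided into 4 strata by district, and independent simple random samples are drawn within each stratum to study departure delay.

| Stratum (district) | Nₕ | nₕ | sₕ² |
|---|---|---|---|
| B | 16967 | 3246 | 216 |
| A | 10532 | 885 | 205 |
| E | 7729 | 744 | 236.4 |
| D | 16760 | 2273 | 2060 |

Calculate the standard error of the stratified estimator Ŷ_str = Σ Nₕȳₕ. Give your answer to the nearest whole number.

Var(Ŷ_str) = Σₕ Nₕ²(1 − fₕ)sₕ²/nₕ.
B: 16967²·(1 − 3246/16967)·216/3246 = 1.5491592 × 10^7.
A: 10532²·(1 − 885/10532)·205/885 = 2.3534974 × 10^7.
E: 7729²·(1 − 744/7729)·236.4/744 = 1.7153955 × 10^7.
D: 16760²·(1 − 2273/16760)·2060/2273 = 2.2004944 × 10^8.
Sum = 2.7622996 × 10^8.
SE = √(2.7622996 × 10^8) = 16620.

16620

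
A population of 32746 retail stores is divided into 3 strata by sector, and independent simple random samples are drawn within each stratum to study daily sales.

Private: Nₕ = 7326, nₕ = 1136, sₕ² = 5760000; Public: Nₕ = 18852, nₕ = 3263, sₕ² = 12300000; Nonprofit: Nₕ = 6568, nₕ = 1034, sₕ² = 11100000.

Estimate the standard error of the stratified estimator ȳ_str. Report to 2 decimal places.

Var(ȳ_str) = Σₕ Wₕ²(1 − fₕ)sₕ²/nₕ with Wₕ = Nₕ/N, N = 32746.
Private: Wₕ = 0.22372198; term = 0.22372198²·(1 − 0.15506416)·5760000/1136 = 214.42983.
Public: Wₕ = 0.57570390; term = 0.57570390²·(1 − 0.17308508)·12300000/3263 = 1033.1115.
Nonprofit: Wₕ = 0.20057412; term = 0.20057412²·(1 − 0.15742996)·11100000/1034 = 363.88003.
Sum = 1611.4214.
SE = √(1611.4214) = 40.14.

40.14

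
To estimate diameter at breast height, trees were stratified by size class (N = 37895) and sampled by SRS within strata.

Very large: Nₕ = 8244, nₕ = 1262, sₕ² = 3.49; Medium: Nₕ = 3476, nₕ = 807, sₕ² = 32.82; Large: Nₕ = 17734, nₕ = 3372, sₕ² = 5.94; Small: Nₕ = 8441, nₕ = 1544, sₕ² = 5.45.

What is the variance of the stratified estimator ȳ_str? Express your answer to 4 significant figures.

Var(ȳ_str) = Σₕ Wₕ²(1 − fₕ)sₕ²/nₕ with Wₕ = Nₕ/N, N = 37895.
Very large: Wₕ = 0.21754849; term = 0.21754849²·(1 − 0.15308103)·3.49/1262 = 1.1084601 × 10^-4.
Medium: Wₕ = 0.09172714; term = 0.09172714²·(1 − 0.23216341)·32.82/807 = 2.6274204 × 10^-4.
Large: Wₕ = 0.46797731; term = 0.46797731²·(1 − 0.19014323)·5.94/3372 = 3.1243284 × 10^-4.
Small: Wₕ = 0.22274706; term = 0.22274706²·(1 − 0.18291672)·5.45/1544 = 1.4309996 × 10^-4.
Sum = 8.2912085 × 10^-4.

8.291 × 10^-4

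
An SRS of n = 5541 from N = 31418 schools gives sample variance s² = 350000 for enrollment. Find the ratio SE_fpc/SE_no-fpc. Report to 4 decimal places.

f = n/N = 5541/31418 = 0.17636387.
SE_no-fpc = √(s²/n) = 7.9476722; SE_fpc = √((1−f)s²/n) = 7.2128623.
Ratio = √(1−f) = 0.90754401.

0.9075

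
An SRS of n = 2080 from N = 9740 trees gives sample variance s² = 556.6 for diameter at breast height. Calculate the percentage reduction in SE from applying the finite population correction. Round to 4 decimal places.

11.3181

f = n/N = 2080/9740 = 0.21355236.
SE_no-fpc = √(s²/n) = 0.51729697; SE_fpc = √((1−f)s²/n) = 0.45874869.
Ratio = √(1−f) = 0.88681883. Reduction = 100·(1 − 0.88681883) = 11.3181%.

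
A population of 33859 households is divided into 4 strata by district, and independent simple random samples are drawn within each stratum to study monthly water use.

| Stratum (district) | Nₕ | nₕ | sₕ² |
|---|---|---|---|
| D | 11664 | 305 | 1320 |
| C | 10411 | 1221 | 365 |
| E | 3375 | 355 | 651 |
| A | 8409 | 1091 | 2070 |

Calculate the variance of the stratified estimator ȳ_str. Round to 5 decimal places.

0.64326

Var(ȳ_str) = Σₕ Wₕ²(1 − fₕ)sₕ²/nₕ with Wₕ = Nₕ/N, N = 33859.
D: Wₕ = 0.34448743; term = 0.34448743²·(1 − 0.02614883)·1320/305 = 0.50016517.
C: Wₕ = 0.30748102; term = 0.30748102²·(1 − 0.11727980)·365/1221 = 0.024948067.
E: Wₕ = 0.09967808; term = 0.09967808²·(1 − 0.10518519)·651/355 = 0.01630366.
A: Wₕ = 0.24835347; term = 0.24835347²·(1 − 0.12974194)·2070/1091 = 0.10184368.
Sum = 0.64326058.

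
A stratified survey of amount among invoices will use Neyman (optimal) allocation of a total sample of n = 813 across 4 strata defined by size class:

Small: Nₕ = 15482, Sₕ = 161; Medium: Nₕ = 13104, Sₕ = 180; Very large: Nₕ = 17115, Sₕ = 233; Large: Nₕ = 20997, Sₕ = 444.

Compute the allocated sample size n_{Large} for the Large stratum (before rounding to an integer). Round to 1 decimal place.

Neyman allocation: nₕ = n·NₕSₕ / Σⱼ NⱼSⱼ.
Σ NⱼSⱼ = 15482·161 + 13104·180 + 17115·233 + 20997·444 = 1.8161785 × 10^7.
n_{Large} = 813·20997·444 / (1.8161785 × 10^7) = 417.3.

417.3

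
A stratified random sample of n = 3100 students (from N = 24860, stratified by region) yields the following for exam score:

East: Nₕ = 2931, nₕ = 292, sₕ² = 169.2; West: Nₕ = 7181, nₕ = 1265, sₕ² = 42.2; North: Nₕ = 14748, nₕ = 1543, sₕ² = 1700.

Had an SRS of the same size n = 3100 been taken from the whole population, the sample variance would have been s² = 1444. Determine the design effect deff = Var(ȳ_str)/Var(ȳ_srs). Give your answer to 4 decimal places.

0.8749

Var(ȳ_str) = Σ Wₕ²(1−fₕ)sₕ²/nₕ with Wₕ = Nₕ/24860:
  East: (2931/24860)²·(1−292/2931)·169.2/292 = 0.0072522116
  West: (7181/24860)²·(1−1265/7181)·42.2/1265 = 0.0022931516
  North: (14748/24860)²·(1−1543/14748)·1700/1543 = 0.34717807
  → Var(ȳ_str) = 0.35672343.
Var(ȳ_srs) = (1 − 3100/24860)·1444/3100 = 0.40772117.
deff = 0.35672343 / 0.40772117 = 0.8749.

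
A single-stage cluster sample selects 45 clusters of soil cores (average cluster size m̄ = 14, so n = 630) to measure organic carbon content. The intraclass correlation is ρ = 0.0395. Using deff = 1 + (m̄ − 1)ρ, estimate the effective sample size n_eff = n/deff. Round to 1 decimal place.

416.3

deff = 1 + (14 − 1)·0.0395 = 1 + 0.5135 = 1.5135.
n_eff = 630 / 1.5135 = 416.3.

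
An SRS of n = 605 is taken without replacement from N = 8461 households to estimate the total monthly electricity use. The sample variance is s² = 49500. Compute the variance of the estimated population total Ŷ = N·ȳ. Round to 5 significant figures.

5.4384 × 10^9

Var(Ŷ) = N²·Var(ȳ) = N²·(1 − n/N)·s²/n.
f = 605/8461 = 0.07150455; Var(ȳ) = 0.92849545·49500/605 = 75.96781.
Var(Ŷ) = 8461² · 75.96781 = 5.4384232 × 10^9.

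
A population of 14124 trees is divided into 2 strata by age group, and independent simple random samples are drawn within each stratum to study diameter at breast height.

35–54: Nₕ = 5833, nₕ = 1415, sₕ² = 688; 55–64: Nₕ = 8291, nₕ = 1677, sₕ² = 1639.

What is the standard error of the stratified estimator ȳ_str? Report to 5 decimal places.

Var(ȳ_str) = Σₕ Wₕ²(1 − fₕ)sₕ²/nₕ with Wₕ = Nₕ/N, N = 14124.
35–54: Wₕ = 0.41298499; term = 0.41298499²·(1 − 0.24258529)·688/1415 = 0.062810792.
55–64: Wₕ = 0.58701501; term = 0.58701501²·(1 − 0.20226752)·1639/1677 = 0.26865911.
Sum = 0.3314699.
SE = √(0.3314699) = 0.57573.

0.57573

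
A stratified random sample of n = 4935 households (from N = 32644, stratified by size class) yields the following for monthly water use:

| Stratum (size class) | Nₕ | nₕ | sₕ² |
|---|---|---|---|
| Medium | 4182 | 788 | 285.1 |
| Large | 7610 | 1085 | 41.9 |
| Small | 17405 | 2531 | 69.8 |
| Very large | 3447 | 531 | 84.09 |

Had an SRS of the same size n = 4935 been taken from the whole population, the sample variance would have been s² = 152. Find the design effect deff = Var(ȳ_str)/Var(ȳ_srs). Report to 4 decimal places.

0.5666

Var(ȳ_str) = Σ Wₕ²(1−fₕ)sₕ²/nₕ with Wₕ = Nₕ/32644:
  Medium: (4182/32644)²·(1−788/4182)·285.1/788 = 0.0048190355
  Large: (7610/32644)²·(1−1085/7610)·41.9/1085 = 0.0017994622
  Small: (17405/32644)²·(1−2531/17405)·69.8/2531 = 0.0066997461
  Very large: (3447/32644)²·(1−531/3447)·84.09/531 = 0.0014937293
  → Var(ȳ_str) = 0.014811973.
Var(ȳ_srs) = (1 − 4935/32644)·152/4935 = 0.026144113.
deff = 0.014811973 / 0.026144113 = 0.5666.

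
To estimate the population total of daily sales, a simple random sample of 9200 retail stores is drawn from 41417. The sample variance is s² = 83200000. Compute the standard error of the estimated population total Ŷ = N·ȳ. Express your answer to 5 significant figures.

Var(Ŷ) = N²·Var(ȳ) = N²·(1 − n/N)·s²/n.
f = 9200/41417 = 0.22213101; Var(ȳ) = 0.77786899·83200000/9200 = 7034.6413.
Var(Ŷ) = 41417² · 7034.6413 = 1.2066998 × 10^13.
SE(Ŷ) = √(1.2066998 × 10^13) = 3.4738 × 10^6.

3.4738 × 10^6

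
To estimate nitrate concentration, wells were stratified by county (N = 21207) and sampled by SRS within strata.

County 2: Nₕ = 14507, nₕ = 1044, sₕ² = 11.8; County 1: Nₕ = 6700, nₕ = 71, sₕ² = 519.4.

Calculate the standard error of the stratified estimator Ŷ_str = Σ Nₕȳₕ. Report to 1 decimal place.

Var(Ŷ_str) = Σₕ Nₕ²(1 − fₕ)sₕ²/nₕ.
County 2: 14507²·(1 − 1044/14507)·11.8/1044 = 2.2075013 × 10^6.
County 1: 6700²·(1 − 71/6700)·519.4/71 = 3.249125 × 10^8.
Sum = 3.2712 × 10^8.
SE = √(3.2712 × 10^8) = 18086.5.

18086.5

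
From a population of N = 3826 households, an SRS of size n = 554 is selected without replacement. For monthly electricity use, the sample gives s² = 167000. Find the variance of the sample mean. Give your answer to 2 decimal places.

257.80

Under SRS without replacement, Var(ȳ) = (1 − f)·s²/n with f = n/N = 554/3826 = 0.14479875.
Var(ȳ) = (1 − 0.14479875)·167000/554 = 0.85520125·301.44404 = 257.79532.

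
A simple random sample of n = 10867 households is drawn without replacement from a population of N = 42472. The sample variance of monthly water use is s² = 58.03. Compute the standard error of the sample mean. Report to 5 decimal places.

Under SRS without replacement, Var(ȳ) = (1 − f)·s²/n with f = n/N = 10867/42472 = 0.25586269.
Var(ȳ) = (1 − 0.25586269)·58.03/10867 = 0.74413731·0.0053400202 = 0.0039737083.
SE(ȳ) = √(0.0039737083) = 0.06304.

0.06304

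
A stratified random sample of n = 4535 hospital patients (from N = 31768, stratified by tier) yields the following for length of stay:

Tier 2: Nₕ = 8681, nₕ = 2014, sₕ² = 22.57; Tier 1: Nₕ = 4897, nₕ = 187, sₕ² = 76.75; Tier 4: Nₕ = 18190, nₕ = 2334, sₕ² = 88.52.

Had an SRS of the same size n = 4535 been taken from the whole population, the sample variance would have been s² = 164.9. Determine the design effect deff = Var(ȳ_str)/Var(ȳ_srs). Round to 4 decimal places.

0.6693

Var(ȳ_str) = Σ Wₕ²(1−fₕ)sₕ²/nₕ with Wₕ = Nₕ/31768:
  Tier 2: (8681/31768)²·(1−2014/8681)·22.57/2014 = 6.426767 × 10^-4
  Tier 1: (4897/31768)²·(1−187/4897)·76.75/187 = 0.0093801124
  Tier 4: (18190/31768)²·(1−2334/18190)·88.52/2334 = 0.010838948
  → Var(ȳ_str) = 0.020861737.
Var(ȳ_srs) = (1 − 4535/31768)·164.9/4535 = 0.031170874.
deff = 0.020861737 / 0.031170874 = 0.6693.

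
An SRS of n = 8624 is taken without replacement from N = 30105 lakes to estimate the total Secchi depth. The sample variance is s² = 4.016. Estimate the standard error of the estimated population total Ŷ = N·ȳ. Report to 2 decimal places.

548.77

Var(Ŷ) = N²·Var(ȳ) = N²·(1 − n/N)·s²/n.
f = 8624/30105 = 0.28646404; Var(ȳ) = 0.71353596·4.016/8624 = 3.3227741 × 10^-4.
Var(Ŷ) = 30105² · (3.3227741 × 10^-4) = 301146.68.
SE(Ŷ) = √(301146.68) = 548.77.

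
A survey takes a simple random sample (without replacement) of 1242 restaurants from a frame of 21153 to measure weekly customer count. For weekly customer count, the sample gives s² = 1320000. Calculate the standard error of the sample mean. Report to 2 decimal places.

Under SRS without replacement, Var(ȳ) = (1 − f)·s²/n with f = n/N = 1242/21153 = 0.05871508.
Var(ȳ) = (1 − 0.05871508)·1320000/1242 = 0.94128492·1062.8019 = 1000.3994.
SE(ȳ) = √(1000.3994) = 31.63.

31.63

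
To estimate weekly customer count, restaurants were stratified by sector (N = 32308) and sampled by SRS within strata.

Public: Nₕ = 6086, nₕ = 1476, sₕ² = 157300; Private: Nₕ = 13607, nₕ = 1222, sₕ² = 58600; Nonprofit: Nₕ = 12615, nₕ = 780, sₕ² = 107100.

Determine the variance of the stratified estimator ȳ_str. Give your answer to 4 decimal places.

30.2462

Var(ȳ_str) = Σₕ Wₕ²(1 − fₕ)sₕ²/nₕ with Wₕ = Nₕ/N, N = 32308.
Public: Wₕ = 0.18837440; term = 0.18837440²·(1 − 0.24252383)·157300/1476 = 2.8645413.
Private: Wₕ = 0.42116504; term = 0.42116504²·(1 − 0.08980672)·58600/1222 = 7.7422048.
Nonprofit: Wₕ = 0.39046057; term = 0.39046057²·(1 − 0.06183115)·107100/780 = 19.639491.
Sum = 30.246237.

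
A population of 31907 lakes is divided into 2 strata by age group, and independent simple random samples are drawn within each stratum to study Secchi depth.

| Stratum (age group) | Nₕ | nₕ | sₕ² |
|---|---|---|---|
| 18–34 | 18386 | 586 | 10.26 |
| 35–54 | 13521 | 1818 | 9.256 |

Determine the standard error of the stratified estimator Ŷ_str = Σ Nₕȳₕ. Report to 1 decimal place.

2556.5

Var(Ŷ_str) = Σₕ Nₕ²(1 − fₕ)sₕ²/nₕ.
18–34: 18386²·(1 − 586/18386)·10.26/586 = 5.7300314 × 10^6.
35–54: 13521²·(1 − 1818/13521)·9.256/1818 = 805629.73.
Sum = 6.5356611 × 10^6.
SE = √(6.5356611 × 10^6) = 2556.5.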